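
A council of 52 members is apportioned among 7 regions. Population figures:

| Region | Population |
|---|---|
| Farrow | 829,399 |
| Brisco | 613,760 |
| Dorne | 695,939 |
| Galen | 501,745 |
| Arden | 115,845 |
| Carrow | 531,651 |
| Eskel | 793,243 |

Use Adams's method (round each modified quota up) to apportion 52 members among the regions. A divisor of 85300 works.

Farrow: 10; Brisco: 8; Dorne: 9; Galen: 6; Arden: 2; Carrow: 7; Eskel: 10

With modified divisor 85300: modified quotas Farrow 9.723, Brisco 7.195, Dorne 8.159, Galen 5.882, Arden 1.358, Carrow 6.233, Eskel 9.299.
Rounding up: Farrow 10, Brisco 8, Dorne 9, Galen 6, Arden 2, Carrow 7, Eskel 10 (total 52).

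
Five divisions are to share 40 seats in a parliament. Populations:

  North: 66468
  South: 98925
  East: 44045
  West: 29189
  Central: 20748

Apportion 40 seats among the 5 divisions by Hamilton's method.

North=10, South=15, East=7, West=5, Central=3

The standard divisor is 259375/40 ≈ 6484.375.
Standard quotas: North 10.2505, South 15.2559, East 6.7925, West 4.5014, Central 3.1997.
Lower quotas: North 10, South 15, East 6, West 4, Central 3 (sum 38, leaving 2 seats).
Remainders in descending order: East 0.7925, West 0.5014, South 0.2559, North 0.2505, Central 0.1997.
Largest remainders: East, West receive the extra seats.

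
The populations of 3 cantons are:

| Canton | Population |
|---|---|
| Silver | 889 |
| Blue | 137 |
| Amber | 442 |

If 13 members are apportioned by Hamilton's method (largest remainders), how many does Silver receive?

8

Total 1468; standard divisor 1468/13 ≈ 112.923.
Standard quotas: Silver 7.873, Blue 1.213, Amber 3.914.
Lower quotas: Silver 7, Blue 1, Amber 3 (sum 11, leaving 2 seats).
Remainders in descending order: Amber 0.914, Silver 0.873, Blue 0.213.
The surplus seats go to Amber, Silver.
Silver receives 8.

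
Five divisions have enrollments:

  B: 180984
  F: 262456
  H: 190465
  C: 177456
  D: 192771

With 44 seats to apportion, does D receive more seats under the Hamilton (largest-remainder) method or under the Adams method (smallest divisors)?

Adams

Hamilton: B 8, F 12, H 8, C 8, D 8.
Adams: B 8, F 11, H 8, C 8, D 9.
D gets 8 under Hamilton and 9 under Adams.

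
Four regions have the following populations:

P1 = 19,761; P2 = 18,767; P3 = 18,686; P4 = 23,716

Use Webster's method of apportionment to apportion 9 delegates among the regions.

P1: 2, P2: 2, P3: 2, P4: 3

Standard divisor 80930/9 ≈ 8992.222; standard quotas: P1 2.198, P2 2.087, P3 2.078, P4 2.637.
Rounding to the nearest integer gives P1 2, P2 2, P3 2, P4 3 — total 9, matching the house size, so no adjustment is needed.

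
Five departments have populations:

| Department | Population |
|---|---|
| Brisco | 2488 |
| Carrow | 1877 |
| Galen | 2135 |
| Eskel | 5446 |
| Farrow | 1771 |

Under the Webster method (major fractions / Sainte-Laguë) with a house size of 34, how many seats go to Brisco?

6

Standard divisor 13717/34 ≈ 403.441; standard quotas: Brisco 6.167, Carrow 4.652, Galen 5.292, Eskel 13.499, Farrow 4.390.
Rounding to the nearest integer gives 6, 5, 5, 13, 4 = 33 seats, so the divisor must be adjusted.
With modified divisor 400: modified quotas Brisco 6.220, Carrow 4.692, Galen 5.338, Eskel 13.615, Farrow 4.428.
Rounding to the nearest integer: Brisco 6, Carrow 5, Galen 5, Eskel 14, Farrow 4 (total 34).
Brisco receives 6.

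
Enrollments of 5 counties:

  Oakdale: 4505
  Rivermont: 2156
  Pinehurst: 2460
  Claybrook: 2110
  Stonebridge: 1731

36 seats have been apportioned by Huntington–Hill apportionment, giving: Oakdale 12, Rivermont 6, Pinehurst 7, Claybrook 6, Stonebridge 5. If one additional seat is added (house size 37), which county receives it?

Oakdale

Priority for the next seat is population ÷ (√(s·(s+1))).
Priorities: Oakdale 360.689, Rivermont 332.678, Pinehurst 328.731, Claybrook 325.580, Stonebridge 316.036.
Highest priority: Oakdale.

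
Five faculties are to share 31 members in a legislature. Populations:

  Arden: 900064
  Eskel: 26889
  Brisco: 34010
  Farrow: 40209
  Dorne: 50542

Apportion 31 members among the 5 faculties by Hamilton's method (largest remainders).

Standard divisor: 1051714 ÷ 31 ≈ 33926.258.
Standard quotas: Arden 26.5300, Eskel 0.7926, Brisco 1.0025, Farrow 1.1852, Dorne 1.4898.
Lower quotas: Arden 26, Eskel 0, Brisco 1, Farrow 1, Dorne 1 (sum 29, leaving 2 seats).
Remainders in descending order: Eskel 0.7926, Arden 0.5300, Dorne 0.4898, Farrow 0.1852, Brisco 0.0025.
Largest remainders: Eskel, Arden receive the extra seats.

Arden: 27, Eskel: 1, Brisco: 1, Farrow: 1, Dorne: 1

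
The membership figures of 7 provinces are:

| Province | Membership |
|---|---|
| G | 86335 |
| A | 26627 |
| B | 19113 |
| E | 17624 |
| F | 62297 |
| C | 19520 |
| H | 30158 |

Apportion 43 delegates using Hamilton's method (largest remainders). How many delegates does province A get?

Total 261674; standard divisor 261674/43 ≈ 6085.442.
Standard quotas: G 14.1871, A 4.3755, B 3.1408, E 2.8961, F 10.2371, C 3.2077, H 4.9558.
Lower quotas: G 14, A 4, B 3, E 2, F 10, C 3, H 4 (sum 40, leaving 3 seats).
Remainders in descending order: H 0.9558, E 0.8961, A 0.3755, F 0.2371, C 0.2077, G 0.1871, B 0.1408.
Largest remainders: H, E, A receive the extra seats.
A receives 5.

5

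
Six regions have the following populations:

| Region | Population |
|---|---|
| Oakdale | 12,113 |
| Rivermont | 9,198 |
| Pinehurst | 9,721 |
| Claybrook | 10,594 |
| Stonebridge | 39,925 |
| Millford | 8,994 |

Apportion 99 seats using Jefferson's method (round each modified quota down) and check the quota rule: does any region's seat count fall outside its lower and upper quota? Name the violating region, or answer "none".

Standard quotas: Oakdale 13.244, Rivermont 10.057, Pinehurst 10.629, Claybrook 11.583, Stonebridge 43.653, Millford 9.834.
Jefferson allocation: Oakdale 13, Rivermont 10, Pinehurst 10, Claybrook 11, Stonebridge 45, Millford 10.
Stonebridge has quota 43.653 (lower 43, upper 44) but receives 45 — outside the quota interval.

Stonebridge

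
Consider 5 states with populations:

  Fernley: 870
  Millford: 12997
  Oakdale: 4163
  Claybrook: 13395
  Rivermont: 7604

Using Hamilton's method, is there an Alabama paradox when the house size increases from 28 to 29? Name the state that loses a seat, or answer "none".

Fernley

At 28 seats: Fernley 1, Millford 9, Oakdale 3, Claybrook 10, Rivermont 5.
At 29 seats: Fernley 0, Millford 10, Oakdale 3, Claybrook 10, Rivermont 6.
Fernley drops from 1 to 0.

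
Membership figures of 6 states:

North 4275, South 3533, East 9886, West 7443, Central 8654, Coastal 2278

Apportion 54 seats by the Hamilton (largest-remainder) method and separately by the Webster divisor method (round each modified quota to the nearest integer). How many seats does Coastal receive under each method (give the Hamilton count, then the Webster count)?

Hamilton: North 6, South 5, East 15, West 11, Central 13, Coastal 4.
Webster: North 7, South 5, East 15, West 11, Central 13, Coastal 3.
Coastal gets 4 under Hamilton and 3 under Webster.

4 and 3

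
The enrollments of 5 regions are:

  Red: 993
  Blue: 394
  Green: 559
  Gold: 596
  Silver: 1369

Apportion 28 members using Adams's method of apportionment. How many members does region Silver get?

10

Standard divisor 3911/28 ≈ 139.679; standard quotas: Red 7.109, Blue 2.821, Green 4.002, Gold 4.267, Silver 9.801.
Rounding up gives 8, 3, 5, 5, 10 = 31 seats, so the divisor must be adjusted.
With modified divisor 150: modified quotas Red 6.620, Blue 2.627, Green 3.727, Gold 3.973, Silver 9.127.
Rounding up: Red 7, Blue 3, Green 4, Gold 4, Silver 10 (total 28).
Silver receives 10.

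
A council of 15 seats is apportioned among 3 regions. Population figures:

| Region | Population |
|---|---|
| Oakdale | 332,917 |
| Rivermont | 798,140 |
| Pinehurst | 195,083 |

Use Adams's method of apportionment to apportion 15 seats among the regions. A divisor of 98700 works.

Oakdale: 4, Rivermont: 9, Pinehurst: 2

With modified divisor 98700: modified quotas Oakdale 3.373, Rivermont 8.087, Pinehurst 1.977.
Rounding up: Oakdale 4, Rivermont 9, Pinehurst 2 (total 15).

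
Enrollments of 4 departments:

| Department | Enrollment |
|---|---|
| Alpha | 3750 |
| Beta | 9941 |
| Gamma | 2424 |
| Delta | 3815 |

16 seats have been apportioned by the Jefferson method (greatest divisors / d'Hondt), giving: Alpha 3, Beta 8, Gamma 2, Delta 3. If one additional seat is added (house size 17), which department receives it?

Priority for the next seat is population ÷ (current seats + 1).
Priorities: Alpha 937.500, Beta 1104.556, Gamma 808.000, Delta 953.750.
Highest priority: Beta.

Beta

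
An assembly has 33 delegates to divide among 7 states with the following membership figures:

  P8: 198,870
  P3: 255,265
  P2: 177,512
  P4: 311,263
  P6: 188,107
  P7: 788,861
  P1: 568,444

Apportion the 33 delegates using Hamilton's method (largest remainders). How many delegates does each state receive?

The standard divisor is 2488322/33 ≈ 75403.697.
Standard quotas: P8 2.6374, P3 3.3853, P2 2.3542, P4 4.1280, P6 2.4947, P7 10.4618, P1 7.5387.
Lower quotas: P8 2, P3 3, P2 2, P4 4, P6 2, P7 10, P1 7 (sum 30, leaving 3 seats).
Remainders in descending order: P8 0.6374, P1 0.5387, P6 0.4947, P7 0.4618, P3 0.3853, P2 0.3542, P4 0.1280.
The surplus seats go to P8, P1, P6.

P8: 3; P3: 3; P2: 2; P4: 4; P6: 3; P7: 10; P1: 8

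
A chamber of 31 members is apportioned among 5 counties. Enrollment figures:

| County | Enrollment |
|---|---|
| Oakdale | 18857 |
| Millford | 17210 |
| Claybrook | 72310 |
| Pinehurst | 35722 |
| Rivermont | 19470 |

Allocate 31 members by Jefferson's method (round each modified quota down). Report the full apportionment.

Standard divisor 163569/31 ≈ 5276.419; standard quotas: Oakdale 3.574, Millford 3.262, Claybrook 13.704, Pinehurst 6.770, Rivermont 3.690.
Rounding down gives 3, 3, 13, 6, 3 = 28 seats, so the divisor must be adjusted.
With modified divisor 4840: modified quotas Oakdale 3.896, Millford 3.556, Claybrook 14.940, Pinehurst 7.381, Rivermont 4.023.
Rounding down: Oakdale 3, Millford 3, Claybrook 14, Pinehurst 7, Rivermont 4 (total 31).

Oakdale 3; Millford 3; Claybrook 14; Pinehurst 7; Rivermont 4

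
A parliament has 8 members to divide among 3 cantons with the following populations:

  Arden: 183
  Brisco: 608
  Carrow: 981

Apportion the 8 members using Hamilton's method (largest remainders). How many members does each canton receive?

Arden: 1, Brisco: 3, Carrow: 4

The standard divisor is 1772/8 ≈ 221.5.
Standard quotas: Arden 0.826, Brisco 2.745, Carrow 4.429.
Lower quotas: Arden 0, Brisco 2, Carrow 4 (sum 6, leaving 2 seats).
Remainders in descending order: Arden 0.826, Brisco 0.745, Carrow 0.429.
The surplus seats go to Arden, Brisco.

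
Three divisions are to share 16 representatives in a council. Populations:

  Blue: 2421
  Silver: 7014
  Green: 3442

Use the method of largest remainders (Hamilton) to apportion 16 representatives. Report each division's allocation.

The standard divisor is 12877/16 ≈ 804.812.
Standard quotas: Blue 3.0082, Silver 8.7151, Green 4.2768.
Lower quotas: Blue 3, Silver 8, Green 4 (sum 15, leaving 1 seat).
Remainders in descending order: Silver 0.7151, Green 0.2768, Blue 0.0082.
Largest remainder: Silver receives the extra seat.

Blue 3, Silver 9, Green 4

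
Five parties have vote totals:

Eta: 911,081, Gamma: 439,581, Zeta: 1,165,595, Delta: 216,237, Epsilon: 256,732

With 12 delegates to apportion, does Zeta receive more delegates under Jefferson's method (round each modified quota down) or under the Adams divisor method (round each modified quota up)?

Jefferson

Jefferson: Eta 4, Gamma 2, Zeta 5, Delta 0, Epsilon 1.
Adams: Eta 4, Gamma 2, Zeta 4, Delta 1, Epsilon 1.
Zeta gets 5 under Jefferson and 4 under Adams.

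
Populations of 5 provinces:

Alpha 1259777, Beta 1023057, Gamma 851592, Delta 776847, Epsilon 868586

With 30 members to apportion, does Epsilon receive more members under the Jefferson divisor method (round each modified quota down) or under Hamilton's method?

Jefferson: Alpha 8, Beta 7, Gamma 5, Delta 5, Epsilon 5.
Hamilton: Alpha 8, Beta 6, Gamma 5, Delta 5, Epsilon 6.
Epsilon gets 5 under Jefferson and 6 under Hamilton.

Hamilton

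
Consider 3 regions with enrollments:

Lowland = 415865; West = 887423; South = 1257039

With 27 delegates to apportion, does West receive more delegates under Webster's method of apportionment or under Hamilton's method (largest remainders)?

Webster: Lowland 4, West 10, South 13.
Hamilton: Lowland 5, West 9, South 13.
West gets 10 under Webster and 9 under Hamilton.

Webster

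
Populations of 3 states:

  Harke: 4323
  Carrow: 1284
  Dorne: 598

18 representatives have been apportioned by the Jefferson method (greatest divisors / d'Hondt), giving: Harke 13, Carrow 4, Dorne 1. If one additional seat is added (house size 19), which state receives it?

Harke

Priority for the next seat is population ÷ (current seats + 1).
Priorities: Harke 308.786, Carrow 256.800, Dorne 299.000.
Highest priority: Harke.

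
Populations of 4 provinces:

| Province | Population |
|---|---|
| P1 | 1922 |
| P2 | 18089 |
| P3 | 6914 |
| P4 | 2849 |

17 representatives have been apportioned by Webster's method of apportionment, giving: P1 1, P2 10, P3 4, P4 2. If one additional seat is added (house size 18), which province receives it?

P2

Priority for the next seat is population ÷ (current seats + 0.5).
Priorities: P1 1281.333, P2 1722.762, P3 1536.444, P4 1139.600.
Highest priority: P2.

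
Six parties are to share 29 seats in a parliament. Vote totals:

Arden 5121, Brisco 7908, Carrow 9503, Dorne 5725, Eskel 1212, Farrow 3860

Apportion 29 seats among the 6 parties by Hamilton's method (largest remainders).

Arden=5; Brisco=7; Carrow=8; Dorne=5; Eskel=1; Farrow=3

Standard divisor: 33329 ÷ 29 ≈ 1149.276.
Standard quotas: Arden 4.4558, Brisco 6.8809, Carrow 8.2687, Dorne 4.9814, Eskel 1.0546, Farrow 3.3586.
Lower quotas: Arden 4, Brisco 6, Carrow 8, Dorne 4, Eskel 1, Farrow 3 (sum 26, leaving 3 seats).
Remainders in descending order: Dorne 0.9814, Brisco 0.8809, Arden 0.4558, Farrow 0.3586, Carrow 0.2687, Eskel 0.0546.
The surplus seats go to Dorne, Brisco, Arden.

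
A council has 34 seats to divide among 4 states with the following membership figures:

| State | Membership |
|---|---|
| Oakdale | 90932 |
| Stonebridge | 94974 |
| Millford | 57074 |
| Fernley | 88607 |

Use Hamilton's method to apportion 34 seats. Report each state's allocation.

Oakdale=9; Stonebridge=10; Millford=6; Fernley=9

Total 331587; standard divisor 331587/34 ≈ 9752.559.
Standard quotas: Oakdale 9.3239, Stonebridge 9.7384, Millford 5.8522, Fernley 9.0855.
Lower quotas: Oakdale 9, Stonebridge 9, Millford 5, Fernley 9 (sum 32, leaving 2 seats).
Remainders in descending order: Millford 0.8522, Stonebridge 0.7384, Oakdale 0.3239, Fernley 0.0855.
The surplus seats go to Millford, Stonebridge.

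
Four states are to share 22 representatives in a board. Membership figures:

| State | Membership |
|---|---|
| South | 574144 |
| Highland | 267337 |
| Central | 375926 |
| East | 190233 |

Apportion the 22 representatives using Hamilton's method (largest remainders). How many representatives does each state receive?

Total 1407640; standard divisor 1407640/22 ≈ 63983.636.
Standard quotas: South 8.9733, Highland 4.1782, Central 5.8753, East 2.9732.
Lower quotas: South 8, Highland 4, Central 5, East 2 (sum 19, leaving 3 seats).
Remainders in descending order: South 0.9733, East 0.9732, Central 0.8753, Highland 0.1782.
Largest remainders: South, East, Central receive the extra seats.

South=9, Highland=4, Central=6, East=3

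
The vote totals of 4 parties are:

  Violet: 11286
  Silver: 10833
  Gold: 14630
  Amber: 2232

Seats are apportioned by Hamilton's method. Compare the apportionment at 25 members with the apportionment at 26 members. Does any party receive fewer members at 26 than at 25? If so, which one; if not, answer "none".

Amber

At 25 seats: Violet 7, Silver 7, Gold 9, Amber 2.
At 26 seats: Violet 8, Silver 7, Gold 10, Amber 1.
Amber drops from 2 to 1.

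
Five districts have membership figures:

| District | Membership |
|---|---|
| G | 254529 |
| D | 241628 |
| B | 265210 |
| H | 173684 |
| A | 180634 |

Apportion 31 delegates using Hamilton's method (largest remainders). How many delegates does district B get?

7

The standard divisor is 1115685/31 ≈ 35989.839.
Standard quotas: G 7.0722, D 6.7138, B 7.3690, H 4.8259, A 5.0190.
Lower quotas: G 7, D 6, B 7, H 4, A 5 (sum 29, leaving 2 seats).
Remainders in descending order: H 0.8259, D 0.7138, B 0.3690, G 0.0722, A 0.0190.
Largest remainders: H, D receive the extra seats.
B receives 7.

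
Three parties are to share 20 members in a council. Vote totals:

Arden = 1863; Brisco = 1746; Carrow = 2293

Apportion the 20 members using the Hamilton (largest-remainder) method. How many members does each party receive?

Total 5902; standard divisor 5902/20 ≈ 295.1.
Standard quotas: Arden 6.313, Brisco 5.917, Carrow 7.770.
Lower quotas: Arden 6, Brisco 5, Carrow 7 (sum 18, leaving 2 seats).
Remainders in descending order: Brisco 0.917, Carrow 0.770, Arden 0.313.
Largest remainders: Brisco, Carrow receive the extra seats.

Arden 6, Brisco 6, Carrow 8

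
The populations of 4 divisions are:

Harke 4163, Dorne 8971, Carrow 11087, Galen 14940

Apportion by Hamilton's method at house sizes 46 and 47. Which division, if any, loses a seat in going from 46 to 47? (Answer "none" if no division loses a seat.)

none

At 46 seats: Harke 5, Dorne 10, Carrow 13, Galen 18.
At 47 seats: Harke 5, Dorne 11, Carrow 13, Galen 18.
No division's allocation decreased.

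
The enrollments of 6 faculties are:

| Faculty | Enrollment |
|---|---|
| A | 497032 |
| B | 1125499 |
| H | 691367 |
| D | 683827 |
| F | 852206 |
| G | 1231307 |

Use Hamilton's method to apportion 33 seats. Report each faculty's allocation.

Total 5081238; standard divisor 5081238/33 ≈ 153976.909.
Standard quotas: A 3.2280, B 7.3095, H 4.4901, D 4.4411, F 5.5346, G 7.9967.
Lower quotas: A 3, B 7, H 4, D 4, F 5, G 7 (sum 30, leaving 3 seats).
Remainders in descending order: G 0.9967, F 0.5346, H 0.4901, D 0.4411, B 0.3095, A 0.2280.
Largest remainders: G, F, H receive the extra seats.

A=3, B=7, H=5, D=4, F=6, G=8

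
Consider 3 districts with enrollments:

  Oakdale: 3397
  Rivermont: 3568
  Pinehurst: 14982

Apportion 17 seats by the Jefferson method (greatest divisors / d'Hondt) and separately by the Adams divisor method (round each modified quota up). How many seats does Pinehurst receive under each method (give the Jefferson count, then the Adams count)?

12 and 11

Jefferson: Oakdale 2, Rivermont 3, Pinehurst 12.
Adams: Oakdale 3, Rivermont 3, Pinehurst 11.
Pinehurst gets 12 under Jefferson and 11 under Adams.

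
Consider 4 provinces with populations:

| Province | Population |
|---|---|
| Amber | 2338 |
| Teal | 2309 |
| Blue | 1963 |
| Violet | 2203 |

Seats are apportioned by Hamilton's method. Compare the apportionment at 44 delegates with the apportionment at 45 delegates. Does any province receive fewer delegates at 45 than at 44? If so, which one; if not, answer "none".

none

At 44 seats: Amber 12, Teal 11, Blue 10, Violet 11.
At 45 seats: Amber 12, Teal 12, Blue 10, Violet 11.
No province's allocation decreased.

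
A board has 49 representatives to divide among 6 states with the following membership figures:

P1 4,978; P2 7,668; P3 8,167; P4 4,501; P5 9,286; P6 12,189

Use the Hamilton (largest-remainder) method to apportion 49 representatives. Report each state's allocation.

P1=5, P2=8, P3=8, P4=5, P5=10, P6=13

Standard divisor: 46789 ÷ 49 ≈ 954.878.
Standard quotas: P1 5.2132, P2 8.0303, P3 8.5529, P4 4.7137, P5 9.7248, P6 12.7650.
Lower quotas: P1 5, P2 8, P3 8, P4 4, P5 9, P6 12 (sum 46, leaving 3 seats).
Remainders in descending order: P6 0.7650, P5 0.7248, P4 0.7137, P3 0.5529, P1 0.2132, P2 0.0303.
Largest remainders: P6, P5, P4 receive the extra seats.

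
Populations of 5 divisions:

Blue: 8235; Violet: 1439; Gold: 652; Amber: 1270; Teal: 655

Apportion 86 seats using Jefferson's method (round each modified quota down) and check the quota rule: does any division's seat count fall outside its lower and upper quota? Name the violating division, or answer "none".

Blue

Standard quotas: Blue 57.808, Violet 10.102, Gold 4.577, Amber 8.915, Teal 4.598.
Jefferson allocation: Blue 59, Violet 10, Gold 4, Amber 9, Teal 4.
Blue has quota 57.808 (lower 57, upper 58) but receives 59 — outside the quota interval.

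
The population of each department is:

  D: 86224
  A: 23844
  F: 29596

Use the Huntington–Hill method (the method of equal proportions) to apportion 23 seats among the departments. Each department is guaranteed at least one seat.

With divisor 6171: modified quotas D 13.972, A 3.864, F 4.796.
Geometric-mean thresholds: D √(13·14)=13.491, A √(3·4)=3.464, F √(4·5)=4.472.
Each quota rounded against its threshold gives D 14, A 4, F 5 (total 23).

D: 14, A: 4, F: 5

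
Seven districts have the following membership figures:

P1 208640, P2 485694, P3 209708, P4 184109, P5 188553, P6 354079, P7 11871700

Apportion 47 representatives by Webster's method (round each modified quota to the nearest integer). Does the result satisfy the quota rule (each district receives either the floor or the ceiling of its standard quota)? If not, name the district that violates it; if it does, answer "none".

Standard quotas: P1 0.726, P2 1.691, P3 0.730, P4 0.641, P5 0.656, P6 1.232, P7 41.324.
Webster allocation: P1 1, P2 2, P3 1, P4 1, P5 1, P6 1, P7 40.
P7 has quota 41.324 (lower 41, upper 42) but receives 40 — outside the quota interval.

P7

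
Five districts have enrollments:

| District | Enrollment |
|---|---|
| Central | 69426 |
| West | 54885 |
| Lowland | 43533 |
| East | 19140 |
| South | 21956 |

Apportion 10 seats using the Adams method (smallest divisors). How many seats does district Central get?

Standard divisor 208940/10 ≈ 20894; standard quotas: Central 3.323, West 2.627, Lowland 2.084, East 0.916, South 1.051.
Rounding up gives 4, 3, 3, 1, 2 = 13 seats, so the divisor must be adjusted.
With modified divisor 25300: modified quotas Central 2.744, West 2.169, Lowland 1.721, East 0.757, South 0.868.
Rounding up: Central 3, West 3, Lowland 2, East 1, South 1 (total 10).
Central receives 3.

3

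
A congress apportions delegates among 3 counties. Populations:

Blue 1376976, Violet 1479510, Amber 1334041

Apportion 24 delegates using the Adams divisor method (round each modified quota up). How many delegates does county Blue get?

8

Standard divisor 4190527/24 ≈ 174605.292; standard quotas: Blue 7.886, Violet 8.473, Amber 7.640.
Rounding up gives 8, 9, 8 = 25 seats, so the divisor must be adjusted.
With modified divisor 187800: modified quotas Blue 7.332, Violet 7.878, Amber 7.104.
Rounding up: Blue 8, Violet 8, Amber 8 (total 24).
Blue receives 8.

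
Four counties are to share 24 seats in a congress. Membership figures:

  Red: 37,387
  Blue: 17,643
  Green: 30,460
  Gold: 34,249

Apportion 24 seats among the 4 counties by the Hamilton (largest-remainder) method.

The standard divisor is 119739/24 ≈ 4989.125.
Standard quotas: Red 7.4937, Blue 3.5363, Green 6.1053, Gold 6.8647.
Lower quotas: Red 7, Blue 3, Green 6, Gold 6 (sum 22, leaving 2 seats).
Remainders in descending order: Gold 0.8647, Blue 0.5363, Red 0.4937, Green 0.1053.
The surplus seats go to Gold, Blue.

Red=7; Blue=4; Green=6; Gold=7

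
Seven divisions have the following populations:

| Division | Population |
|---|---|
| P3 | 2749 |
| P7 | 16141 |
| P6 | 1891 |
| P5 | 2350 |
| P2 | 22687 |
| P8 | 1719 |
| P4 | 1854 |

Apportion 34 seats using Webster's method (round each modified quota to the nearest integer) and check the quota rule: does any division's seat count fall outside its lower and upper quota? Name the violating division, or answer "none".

Standard quotas: P3 1.892, P7 11.111, P6 1.302, P5 1.618, P2 15.617, P8 1.183, P4 1.276.
Webster allocation: P3 2, P7 11, P6 1, P5 2, P2 16, P8 1, P4 1.
Every allocation lies between the lower and upper quota.

none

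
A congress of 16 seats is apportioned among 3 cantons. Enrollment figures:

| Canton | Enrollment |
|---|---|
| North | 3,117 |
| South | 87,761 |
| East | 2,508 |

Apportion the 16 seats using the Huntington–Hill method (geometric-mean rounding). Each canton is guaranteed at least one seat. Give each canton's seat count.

With divisor 6281: modified quotas North 0.496, South 13.972, East 0.399.
Geometric-mean thresholds: North (min 1), South √(13·14)=13.491, East (min 1).
Each quota rounded against its threshold gives North 1, South 14, East 1 (total 16).

North: 1, South: 14, East: 1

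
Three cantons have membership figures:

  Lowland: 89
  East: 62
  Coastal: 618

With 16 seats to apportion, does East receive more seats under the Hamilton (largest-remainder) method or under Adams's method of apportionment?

Hamilton: Lowland 2, East 1, Coastal 13.
Adams: Lowland 2, East 2, Coastal 12.
East gets 1 under Hamilton and 2 under Adams.

Adams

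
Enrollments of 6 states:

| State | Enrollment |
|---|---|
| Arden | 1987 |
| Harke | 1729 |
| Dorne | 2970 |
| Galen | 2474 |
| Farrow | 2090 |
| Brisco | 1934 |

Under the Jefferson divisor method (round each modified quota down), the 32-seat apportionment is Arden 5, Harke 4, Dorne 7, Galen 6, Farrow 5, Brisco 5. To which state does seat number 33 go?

Dorne

Priority for the next seat is population ÷ (current seats + 1).
Priorities: Arden 331.167, Harke 345.800, Dorne 371.250, Galen 353.429, Farrow 348.333, Brisco 322.333.
Highest priority: Dorne.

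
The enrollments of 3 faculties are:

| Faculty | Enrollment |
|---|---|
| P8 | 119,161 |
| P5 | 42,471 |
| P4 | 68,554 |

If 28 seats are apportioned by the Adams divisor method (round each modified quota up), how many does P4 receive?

9

Standard divisor 230186/28 ≈ 8220.929; standard quotas: P8 14.495, P5 5.166, P4 8.339.
Rounding up gives 15, 6, 9 = 30 seats, so the divisor must be adjusted.
With modified divisor 8540: modified quotas P8 13.953, P5 4.973, P4 8.027.
Rounding up: P8 14, P5 5, P4 9 (total 28).
P4 receives 9.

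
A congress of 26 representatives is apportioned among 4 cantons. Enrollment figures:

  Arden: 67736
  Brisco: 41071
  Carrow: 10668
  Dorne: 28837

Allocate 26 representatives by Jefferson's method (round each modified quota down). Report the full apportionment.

Arden 12; Brisco 7; Carrow 2; Dorne 5

Standard divisor 148312/26 ≈ 5704.308; standard quotas: Arden 11.875, Brisco 7.200, Carrow 1.870, Dorne 5.055.
Rounding down gives 11, 7, 1, 5 = 24 seats, so the divisor must be adjusted.
With modified divisor 5270: modified quotas Arden 12.853, Brisco 7.793, Carrow 2.024, Dorne 5.472.
Rounding down: Arden 12, Brisco 7, Carrow 2, Dorne 5 (total 26).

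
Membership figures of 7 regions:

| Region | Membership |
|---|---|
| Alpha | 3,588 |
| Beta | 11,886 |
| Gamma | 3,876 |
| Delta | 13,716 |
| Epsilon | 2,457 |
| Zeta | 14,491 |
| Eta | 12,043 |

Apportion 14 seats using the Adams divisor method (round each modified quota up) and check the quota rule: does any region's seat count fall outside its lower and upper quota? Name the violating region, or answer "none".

Standard quotas: Alpha 0.809, Beta 2.681, Gamma 0.874, Delta 3.094, Epsilon 0.554, Zeta 3.269, Eta 2.717.
Adams allocation: Alpha 1, Beta 2, Gamma 1, Delta 3, Epsilon 1, Zeta 3, Eta 3.
Every allocation lies between the lower and upper quota.

none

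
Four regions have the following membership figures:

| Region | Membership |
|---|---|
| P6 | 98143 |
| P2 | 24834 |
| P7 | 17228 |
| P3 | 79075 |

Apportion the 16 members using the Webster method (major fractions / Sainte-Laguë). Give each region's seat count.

P6 7; P2 2; P7 1; P3 6

Standard divisor 219280/16 ≈ 13705; standard quotas: P6 7.161, P2 1.812, P7 1.257, P3 5.770.
Rounding to the nearest integer gives P6 7, P2 2, P7 1, P3 6 — total 16, matching the house size, so no adjustment is needed.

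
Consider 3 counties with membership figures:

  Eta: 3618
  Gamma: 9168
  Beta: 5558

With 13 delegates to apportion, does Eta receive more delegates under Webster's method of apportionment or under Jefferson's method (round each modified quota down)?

Webster

Webster: Eta 3, Gamma 6, Beta 4.
Jefferson: Eta 2, Gamma 7, Beta 4.
Eta gets 3 under Webster and 2 under Jefferson.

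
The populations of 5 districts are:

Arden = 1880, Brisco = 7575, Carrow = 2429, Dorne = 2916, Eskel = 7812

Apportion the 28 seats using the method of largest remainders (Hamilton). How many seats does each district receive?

The standard divisor is 22612/28 ≈ 807.571.
Standard quotas: Arden 2.3280, Brisco 9.3800, Carrow 3.0078, Dorne 3.6108, Eskel 9.6734.
Lower quotas: Arden 2, Brisco 9, Carrow 3, Dorne 3, Eskel 9 (sum 26, leaving 2 seats).
Remainders in descending order: Eskel 0.6734, Dorne 0.6108, Brisco 0.3800, Arden 0.3280, Carrow 0.0078.
Largest remainders: Eskel, Dorne receive the extra seats.

Arden 2, Brisco 9, Carrow 3, Dorne 4, Eskel 10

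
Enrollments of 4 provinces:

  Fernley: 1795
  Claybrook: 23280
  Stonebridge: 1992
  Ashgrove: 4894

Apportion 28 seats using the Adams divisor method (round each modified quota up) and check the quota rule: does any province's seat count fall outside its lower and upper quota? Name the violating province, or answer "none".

Standard quotas: Fernley 1.573, Claybrook 20.395, Stonebridge 1.745, Ashgrove 4.287.
Adams allocation: Fernley 2, Claybrook 20, Stonebridge 2, Ashgrove 4.
Every allocation lies between the lower and upper quota.

none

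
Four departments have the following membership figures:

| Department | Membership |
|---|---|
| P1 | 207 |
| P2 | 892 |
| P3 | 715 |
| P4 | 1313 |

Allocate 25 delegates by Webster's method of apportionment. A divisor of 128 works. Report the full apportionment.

With modified divisor 128: modified quotas P1 1.617, P2 6.969, P3 5.586, P4 10.258.
Rounding to the nearest integer: P1 2, P2 7, P3 6, P4 10 (total 25).

P1: 2, P2: 7, P3: 6, P4: 10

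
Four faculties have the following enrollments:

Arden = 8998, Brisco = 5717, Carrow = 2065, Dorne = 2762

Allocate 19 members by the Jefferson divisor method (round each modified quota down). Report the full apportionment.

Arden=9, Brisco=6, Carrow=2, Dorne=2

Standard divisor 19542/19 ≈ 1028.526; standard quotas: Arden 8.748, Brisco 5.558, Carrow 2.008, Dorne 2.685.
Rounding down gives 8, 5, 2, 2 = 17 seats, so the divisor must be adjusted.
With modified divisor 940: modified quotas Arden 9.572, Brisco 6.082, Carrow 2.197, Dorne 2.938.
Rounding down: Arden 9, Brisco 6, Carrow 2, Dorne 2 (total 19).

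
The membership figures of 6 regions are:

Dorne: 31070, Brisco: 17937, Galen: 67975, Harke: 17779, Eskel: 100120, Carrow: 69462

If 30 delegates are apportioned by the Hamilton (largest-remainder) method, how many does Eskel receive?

The standard divisor is 304343/30 ≈ 10144.767.
Standard quotas: Dorne 3.0627, Brisco 1.7681, Galen 6.7005, Harke 1.7525, Eskel 9.8691, Carrow 6.8471.
Lower quotas: Dorne 3, Brisco 1, Galen 6, Harke 1, Eskel 9, Carrow 6 (sum 26, leaving 4 seats).
Remainders in descending order: Eskel 0.8691, Carrow 0.8471, Brisco 0.7681, Harke 0.7525, Galen 0.7005, Dorne 0.0627.
The surplus seats go to Eskel, Carrow, Brisco, Harke.
Eskel receives 10.

10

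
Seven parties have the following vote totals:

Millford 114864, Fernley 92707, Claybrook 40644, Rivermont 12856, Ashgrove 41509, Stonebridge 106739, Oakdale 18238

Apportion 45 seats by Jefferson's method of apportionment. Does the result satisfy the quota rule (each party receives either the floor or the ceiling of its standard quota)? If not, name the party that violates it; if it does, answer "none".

none

Standard quotas: Millford 12.089, Fernley 9.757, Claybrook 4.278, Rivermont 1.353, Ashgrove 4.369, Stonebridge 11.234, Oakdale 1.920.
Jefferson allocation: Millford 12, Fernley 10, Claybrook 4, Rivermont 1, Ashgrove 4, Stonebridge 12, Oakdale 2.
Every allocation lies between the lower and upper quota.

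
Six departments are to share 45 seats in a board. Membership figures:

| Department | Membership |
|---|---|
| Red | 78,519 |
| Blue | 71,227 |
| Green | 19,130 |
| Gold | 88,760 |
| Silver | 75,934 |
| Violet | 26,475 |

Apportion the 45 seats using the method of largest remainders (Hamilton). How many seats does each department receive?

Standard divisor: 360045 ÷ 45 = 8001.
Standard quotas: Red 9.8136, Blue 8.9023, Green 2.3910, Gold 11.0936, Silver 9.4906, Violet 3.3090.
Lower quotas: Red 9, Blue 8, Green 2, Gold 11, Silver 9, Violet 3 (sum 42, leaving 3 seats).
Remainders in descending order: Blue 0.9023, Red 0.8136, Silver 0.4906, Green 0.3910, Violet 0.3090, Gold 0.0936.
The surplus seats go to Blue, Red, Silver.

Red: 10, Blue: 9, Green: 2, Gold: 11, Silver: 10, Violet: 3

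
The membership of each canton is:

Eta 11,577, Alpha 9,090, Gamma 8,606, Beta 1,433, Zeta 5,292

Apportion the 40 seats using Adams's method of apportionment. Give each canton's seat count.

Standard divisor 35998/40 ≈ 899.95; standard quotas: Eta 12.864, Alpha 10.101, Gamma 9.563, Beta 1.592, Zeta 5.880.
Rounding up gives 13, 11, 10, 2, 6 = 42 seats, so the divisor must be adjusted.
With modified divisor 960: modified quotas Eta 12.059, Alpha 9.469, Gamma 8.965, Beta 1.493, Zeta 5.513.
Rounding up: Eta 13, Alpha 10, Gamma 9, Beta 2, Zeta 6 (total 40).

Eta 13, Alpha 10, Gamma 9, Beta 2, Zeta 6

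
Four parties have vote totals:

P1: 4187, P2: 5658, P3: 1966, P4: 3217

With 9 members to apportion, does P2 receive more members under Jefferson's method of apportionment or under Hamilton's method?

Jefferson: P1 2, P2 4, P3 1, P4 2.
Hamilton: P1 3, P2 3, P3 1, P4 2.
P2 gets 4 under Jefferson and 3 under Hamilton.

Jefferson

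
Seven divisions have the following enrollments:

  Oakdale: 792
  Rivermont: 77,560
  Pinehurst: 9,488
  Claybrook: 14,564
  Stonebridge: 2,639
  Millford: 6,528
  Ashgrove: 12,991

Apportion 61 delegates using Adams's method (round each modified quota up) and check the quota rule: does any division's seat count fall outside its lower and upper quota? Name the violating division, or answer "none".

Standard quotas: Oakdale 0.388, Rivermont 37.982, Pinehurst 4.646, Claybrook 7.132, Stonebridge 1.292, Millford 3.197, Ashgrove 6.362.
Adams allocation: Oakdale 1, Rivermont 36, Pinehurst 5, Claybrook 7, Stonebridge 2, Millford 4, Ashgrove 6.
Rivermont has quota 37.982 (lower 37, upper 38) but receives 36 — outside the quota interval.

Rivermont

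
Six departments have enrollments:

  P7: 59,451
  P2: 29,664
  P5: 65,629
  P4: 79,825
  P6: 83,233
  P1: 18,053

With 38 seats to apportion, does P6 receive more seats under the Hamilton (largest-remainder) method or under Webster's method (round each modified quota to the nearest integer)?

Hamilton: P7 7, P2 3, P5 8, P4 9, P6 9, P1 2.
Webster: P7 7, P2 3, P5 7, P4 9, P6 10, P1 2.
P6 gets 9 under Hamilton and 10 under Webster.

Webster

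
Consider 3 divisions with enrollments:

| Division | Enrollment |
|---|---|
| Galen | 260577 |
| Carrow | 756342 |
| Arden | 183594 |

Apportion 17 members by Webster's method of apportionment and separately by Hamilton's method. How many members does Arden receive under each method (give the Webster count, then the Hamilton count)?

Webster: Galen 4, Carrow 10, Arden 3.
Hamilton: Galen 4, Carrow 11, Arden 2.
Arden gets 3 under Webster and 2 under Hamilton.

3 and 2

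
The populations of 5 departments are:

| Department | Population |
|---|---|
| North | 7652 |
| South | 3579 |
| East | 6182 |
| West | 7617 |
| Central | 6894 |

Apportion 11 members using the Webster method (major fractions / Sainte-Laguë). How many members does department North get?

3

Standard divisor 31924/11 ≈ 2902.182; standard quotas: North 2.637, South 1.233, East 2.130, West 2.625, Central 2.375.
Rounding to the nearest integer gives North 3, South 1, East 2, West 3, Central 2 — total 11, matching the house size, so no adjustment is needed.
North receives 3.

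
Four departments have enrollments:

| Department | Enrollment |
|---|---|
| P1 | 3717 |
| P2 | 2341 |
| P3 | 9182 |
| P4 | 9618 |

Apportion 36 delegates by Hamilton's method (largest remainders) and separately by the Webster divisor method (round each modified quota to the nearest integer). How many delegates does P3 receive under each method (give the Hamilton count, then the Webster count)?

Hamilton: P1 5, P2 4, P3 13, P4 14.
Webster: P1 5, P2 3, P3 14, P4 14.
P3 gets 13 under Hamilton and 14 under Webster.

13 and 14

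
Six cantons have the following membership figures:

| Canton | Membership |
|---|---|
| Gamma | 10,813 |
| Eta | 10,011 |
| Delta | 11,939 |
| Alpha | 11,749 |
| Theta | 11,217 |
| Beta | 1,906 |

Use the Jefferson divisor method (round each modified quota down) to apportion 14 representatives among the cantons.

Gamma 3, Eta 2, Delta 3, Alpha 3, Theta 3, Beta 0

Standard divisor 57635/14 ≈ 4116.786; standard quotas: Gamma 2.627, Eta 2.432, Delta 2.900, Alpha 2.854, Theta 2.725, Beta 0.463.
Rounding down gives 2, 2, 2, 2, 2, 0 = 10 seats, so the divisor must be adjusted.
With modified divisor 3500: modified quotas Gamma 3.089, Eta 2.860, Delta 3.411, Alpha 3.357, Theta 3.205, Beta 0.545.
Rounding down: Gamma 3, Eta 2, Delta 3, Alpha 3, Theta 3, Beta 0 (total 14).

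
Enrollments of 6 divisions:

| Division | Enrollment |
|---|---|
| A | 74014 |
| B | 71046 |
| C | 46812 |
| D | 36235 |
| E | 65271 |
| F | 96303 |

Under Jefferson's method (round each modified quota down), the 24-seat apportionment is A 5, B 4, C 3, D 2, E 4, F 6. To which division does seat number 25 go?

B

Priority for the next seat is population ÷ (current seats + 1).
Priorities: A 12335.667, B 14209.200, C 11703.000, D 12078.333, E 13054.200, F 13757.571.
Highest priority: B.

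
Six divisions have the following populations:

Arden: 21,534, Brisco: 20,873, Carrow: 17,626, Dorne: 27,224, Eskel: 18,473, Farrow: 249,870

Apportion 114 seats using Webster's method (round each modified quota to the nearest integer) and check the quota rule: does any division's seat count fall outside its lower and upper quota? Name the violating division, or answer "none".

Standard quotas: Arden 6.903, Brisco 6.692, Carrow 5.651, Dorne 8.728, Eskel 5.922, Farrow 80.105.
Webster allocation: Arden 7, Brisco 7, Carrow 6, Dorne 9, Eskel 6, Farrow 79.
Farrow has quota 80.105 (lower 80, upper 81) but receives 79 — outside the quota interval.

Farrow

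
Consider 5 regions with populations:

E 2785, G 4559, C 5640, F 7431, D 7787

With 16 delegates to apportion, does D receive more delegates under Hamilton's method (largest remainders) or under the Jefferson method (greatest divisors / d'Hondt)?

Jefferson

Hamilton: E 2, G 3, C 3, F 4, D 4.
Jefferson: E 1, G 3, C 3, F 4, D 5.
D gets 4 under Hamilton and 5 under Jefferson.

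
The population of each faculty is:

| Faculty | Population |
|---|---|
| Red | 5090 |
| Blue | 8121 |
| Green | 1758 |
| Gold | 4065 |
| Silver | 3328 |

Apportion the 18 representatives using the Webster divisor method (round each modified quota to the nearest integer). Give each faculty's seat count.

Red: 4; Blue: 7; Green: 1; Gold: 3; Silver: 3

Standard divisor 22362/18 ≈ 1242.333; standard quotas: Red 4.097, Blue 6.537, Green 1.415, Gold 3.272, Silver 2.679.
Rounding to the nearest integer gives Red 4, Blue 7, Green 1, Gold 3, Silver 3 — total 18, matching the house size, so no adjustment is needed.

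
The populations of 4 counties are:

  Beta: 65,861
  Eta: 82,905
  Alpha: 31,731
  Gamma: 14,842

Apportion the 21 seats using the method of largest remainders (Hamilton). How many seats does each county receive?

Standard divisor: 195339 ÷ 21 ≈ 9301.857.
Standard quotas: Beta 7.0804, Eta 8.9127, Alpha 3.4113, Gamma 1.5956.
Lower quotas: Beta 7, Eta 8, Alpha 3, Gamma 1 (sum 19, leaving 2 seats).
Remainders in descending order: Eta 0.9127, Gamma 0.5956, Alpha 0.4113, Beta 0.0804.
Largest remainders: Eta, Gamma receive the extra seats.

Beta 7, Eta 9, Alpha 3, Gamma 2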